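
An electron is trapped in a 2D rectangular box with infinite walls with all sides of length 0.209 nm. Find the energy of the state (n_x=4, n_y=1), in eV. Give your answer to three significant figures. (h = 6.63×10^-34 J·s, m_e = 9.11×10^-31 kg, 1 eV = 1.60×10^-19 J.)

E = 147 eV

For a 2D rectangular well E = (h²/8m_e)·Σ n_i²/L_i² = (6.63×10^-34)²/(8·9.11×10^-31) · [4²/(0.209 nm)² + 1²/(0.209 nm)²].
Evaluating gives E = 2.347×10^-17 J = 147 eV.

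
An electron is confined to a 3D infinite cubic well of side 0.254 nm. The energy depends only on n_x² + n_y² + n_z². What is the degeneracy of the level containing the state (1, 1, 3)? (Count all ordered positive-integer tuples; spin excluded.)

The level has n_x² + n_y² + n_z² = 11. The ordered positive-integer solutions are (1, 1, 3), (1, 3, 1), (3, 1, 1).
That gives 3 states.

degeneracy = 3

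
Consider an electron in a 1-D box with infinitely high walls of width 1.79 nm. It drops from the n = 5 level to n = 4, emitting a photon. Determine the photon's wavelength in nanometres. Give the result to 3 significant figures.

λ = 1.17×10^3 nm

E_1 = h²/(8m_eL²) = 1.880×10^-20 J, so ΔE = (5² − 4²)E_1 = 1.692×10^-19 J.
λ = hc/ΔE = (6.626×10^-34·2.998×10^8)/1.692×10^-19 = 1.17×10^-6 m = 1.17×10^3 nm.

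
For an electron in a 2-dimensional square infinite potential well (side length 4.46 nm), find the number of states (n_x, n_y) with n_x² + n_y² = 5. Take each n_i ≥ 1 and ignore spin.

The level has n_x² + n_y² = 5. The ordered positive-integer solutions are (1, 2), (2, 1).
That gives 2 states.

degeneracy = 2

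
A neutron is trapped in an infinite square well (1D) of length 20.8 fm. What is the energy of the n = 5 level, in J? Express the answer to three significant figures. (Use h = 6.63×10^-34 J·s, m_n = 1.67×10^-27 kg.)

E_5 = 1.90×10^-12 J

For an infinite well E_n = n²h²/(8m_nL²), so E_1 = h²/(8m_nL²) = (6.63×10^-34)²/(8·1.67×10^-27·(2.08×10^-14 m)²) = 7.605×10^-14 J.
Then E_5 = 5²·E_1 = 25·7.605×10^-14 J = 1.90×10^-12 J.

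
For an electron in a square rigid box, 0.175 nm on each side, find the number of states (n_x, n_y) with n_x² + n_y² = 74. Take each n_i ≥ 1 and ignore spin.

degeneracy = 2

The level has n_x² + n_y² = 74. The ordered positive-integer solutions are (5, 7), (7, 5).
That gives 2 states.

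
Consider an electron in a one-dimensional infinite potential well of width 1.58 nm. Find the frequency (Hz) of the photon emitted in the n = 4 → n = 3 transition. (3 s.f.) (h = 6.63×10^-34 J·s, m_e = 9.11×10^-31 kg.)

f = 2.55×10^14 Hz

E_1 = h²/(8m_eL²) = 2.416×10^-20 J and ΔE = (4² − 3²)E_1 = 1.691×10^-19 J.
f = ΔE/h = 1.691×10^-19/6.63×10^-34 = 2.55×10^14 Hz.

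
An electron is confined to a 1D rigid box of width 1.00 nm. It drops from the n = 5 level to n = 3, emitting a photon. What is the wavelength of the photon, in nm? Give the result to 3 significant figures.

E_1 = h²/(8m_eL²) = 6.025×10^-20 J, so ΔE = (5² − 3²)E_1 = 9.640×10^-19 J.
λ = hc/ΔE = (6.626×10^-34·2.998×10^8)/9.640×10^-19 = 2.06×10^-7 m = 206 nm.

λ = 206 nm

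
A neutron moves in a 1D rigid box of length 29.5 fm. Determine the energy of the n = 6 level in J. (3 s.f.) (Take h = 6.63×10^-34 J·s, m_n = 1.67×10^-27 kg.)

For an infinite well E_n = n²h²/(8m_nL²), so E_1 = h²/(8m_nL²) = (6.63×10^-34)²/(8·1.67×10^-27·(2.95×10^-14 m)²) = 3.781×10^-14 J.
Then E_6 = 6²·E_1 = 36·3.781×10^-14 J = 1.36×10^-12 J.

E_6 = 1.36×10^-12 J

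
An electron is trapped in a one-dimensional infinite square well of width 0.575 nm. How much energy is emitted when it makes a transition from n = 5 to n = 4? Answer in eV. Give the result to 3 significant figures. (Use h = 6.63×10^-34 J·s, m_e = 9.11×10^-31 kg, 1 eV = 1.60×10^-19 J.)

E_1 = h²/(8m_eL²) = 1.824×10^-19 J.
|ΔE| = |5² − 4²|·E_1 = 9·1.824×10^-19 J = 1.642×10^-18 J = 10.3 eV.

|ΔE| = 10.3 eV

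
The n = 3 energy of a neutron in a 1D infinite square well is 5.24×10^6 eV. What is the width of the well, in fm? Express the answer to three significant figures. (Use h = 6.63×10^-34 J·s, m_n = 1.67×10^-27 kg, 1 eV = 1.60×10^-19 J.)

L = 18.8 fm

From E_n = n²h²/(8m_nL²), L = n·h/√(8m_nE_n).
E_3 = 5.24×10^6 eV = 8.384×10^-13 J, so L = 3·6.63×10^-34/√(8·1.67×10^-27·8.384×10^-13) = 1.88×10^-14 m = 18.8 fm.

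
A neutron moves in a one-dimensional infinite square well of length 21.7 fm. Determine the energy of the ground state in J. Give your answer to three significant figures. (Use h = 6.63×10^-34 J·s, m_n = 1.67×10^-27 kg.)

E_1 = 6.99×10^-14 J

For an infinite well E_n = n²h²/(8m_nL²), so E_1 = h²/(8m_nL²) = (6.63×10^-34)²/(8·1.67×10^-27·(2.17×10^-14 m)²) = 6.987×10^-14 J.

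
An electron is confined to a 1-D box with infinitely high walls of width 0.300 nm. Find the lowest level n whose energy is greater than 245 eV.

E_1 = h²/(8m_eL²) = 6.694×10^-19 J = 4.179 eV.
Need n² > 245/4.179 = 58.63, i.e. n > 7.657.
The smallest integer satisfying this is n = 8.

n = 8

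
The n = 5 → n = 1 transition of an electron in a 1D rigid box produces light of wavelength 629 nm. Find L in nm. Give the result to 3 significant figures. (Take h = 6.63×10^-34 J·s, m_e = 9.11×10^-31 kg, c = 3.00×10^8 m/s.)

The photon carries ΔE = hc/λ = 6.63×10^-34·3.00×10^8/6.29×10^-7 m = 3.162×10^-19 J.
Since ΔE = (5² − 1²)E_1, E_1 = 1.317×10^-20 J, and L = h/√(8m_eE_1) = 2.14×10^-9 m = 2.14 nm.

L = 2.14 nm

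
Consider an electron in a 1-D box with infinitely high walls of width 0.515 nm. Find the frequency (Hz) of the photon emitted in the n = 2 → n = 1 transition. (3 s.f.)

f = 1.03×10^15 Hz

E_1 = h²/(8m_eL²) = 2.272×10^-19 J and ΔE = (2² − 1²)E_1 = 6.816×10^-19 J.
f = ΔE/h = 6.816×10^-19/6.626×10^-34 = 1.03×10^15 Hz.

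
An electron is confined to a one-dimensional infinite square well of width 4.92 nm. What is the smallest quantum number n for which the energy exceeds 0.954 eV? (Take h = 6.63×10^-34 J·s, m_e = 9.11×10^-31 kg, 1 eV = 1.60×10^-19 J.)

E_1 = h²/(8m_eL²) = 2.492×10^-21 J = 0.01558 eV.
Need n² > 0.954/0.01558 = 61.23, i.e. n > 7.825.
The smallest integer satisfying this is n = 8.

n = 8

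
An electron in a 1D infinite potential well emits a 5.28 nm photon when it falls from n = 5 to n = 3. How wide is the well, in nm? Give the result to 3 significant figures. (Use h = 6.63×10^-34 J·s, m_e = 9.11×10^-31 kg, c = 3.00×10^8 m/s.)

L = 0.160 nm

The photon carries ΔE = hc/λ = 6.63×10^-34·3.00×10^8/5.28×10^-9 m = 3.767×10^-17 J.
Since ΔE = (5² − 3²)E_1, E_1 = 2.354×10^-18 J, and L = h/√(8m_eE_1) = 1.60×10^-10 m = 0.160 nm.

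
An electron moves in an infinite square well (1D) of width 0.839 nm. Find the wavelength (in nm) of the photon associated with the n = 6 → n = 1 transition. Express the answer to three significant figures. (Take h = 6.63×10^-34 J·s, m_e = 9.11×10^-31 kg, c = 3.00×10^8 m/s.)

λ = 66.3 nm

E_1 = h²/(8m_eL²) = 8.568×10^-20 J, so ΔE = (6² − 1²)E_1 = 2.999×10^-18 J.
λ = hc/ΔE = (6.63×10^-34·3.00×10^8)/2.999×10^-18 = 6.63×10^-8 m = 66.3 nm.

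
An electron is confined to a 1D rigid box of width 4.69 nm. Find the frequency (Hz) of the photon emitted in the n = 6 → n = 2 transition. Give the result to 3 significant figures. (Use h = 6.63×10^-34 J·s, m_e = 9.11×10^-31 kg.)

f = 1.32×10^14 Hz

E_1 = h²/(8m_eL²) = 2.742×10^-21 J and ΔE = (6² − 2²)E_1 = 8.774×10^-20 J.
f = ΔE/h = 8.774×10^-20/6.63×10^-34 = 1.32×10^14 Hz.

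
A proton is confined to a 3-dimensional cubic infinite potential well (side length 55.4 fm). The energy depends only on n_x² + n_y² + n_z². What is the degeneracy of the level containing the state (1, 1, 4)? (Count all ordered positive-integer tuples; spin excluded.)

The level has n_x² + n_y² + n_z² = 18. The ordered positive-integer solutions are (1, 1, 4), (1, 4, 1), (4, 1, 1).
That gives 3 states.

degeneracy = 3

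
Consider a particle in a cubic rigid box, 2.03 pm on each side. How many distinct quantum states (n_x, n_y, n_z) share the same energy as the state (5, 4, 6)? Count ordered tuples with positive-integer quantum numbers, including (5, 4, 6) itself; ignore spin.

degeneracy = 12

The level has n_x² + n_y² + n_z² = 77. The ordered positive-integer solutions are (2, 3, 8), (2, 8, 3), (3, 2, 8), (3, 8, 2), (4, 5, 6), (4, 6, 5), (5, 4, 6), (5, 6, 4), (6, 4, 5), (6, 5, 4), (8, 2, 3), (8, 3, 2).
That gives 12 states.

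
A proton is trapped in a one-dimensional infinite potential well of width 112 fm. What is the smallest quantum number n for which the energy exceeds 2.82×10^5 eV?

E_1 = h²/(8m_pL²) = 2.615×10^-15 J = 1.632×10^4 eV.
Need n² > 2.82×10^5/1.632×10^4 = 17.28, i.e. n > 4.157.
The smallest integer satisfying this is n = 5.

n = 5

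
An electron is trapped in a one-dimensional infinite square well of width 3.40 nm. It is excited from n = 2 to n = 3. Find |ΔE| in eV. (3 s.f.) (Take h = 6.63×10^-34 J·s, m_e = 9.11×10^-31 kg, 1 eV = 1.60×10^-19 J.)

E_1 = h²/(8m_eL²) = 5.217×10^-21 J.
|ΔE| = |2² − 3²|·E_1 = 5·5.217×10^-21 J = 2.608×10^-20 J = 0.163 eV.

|ΔE| = 0.163 eV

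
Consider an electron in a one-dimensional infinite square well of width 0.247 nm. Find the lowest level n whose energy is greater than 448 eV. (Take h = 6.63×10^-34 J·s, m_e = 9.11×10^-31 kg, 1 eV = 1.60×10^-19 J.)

E_1 = h²/(8m_eL²) = 9.886×10^-19 J = 6.179 eV.
Need n² > 448/6.179 = 72.50, i.e. n > 8.515.
The smallest integer satisfying this is n = 9.

n = 9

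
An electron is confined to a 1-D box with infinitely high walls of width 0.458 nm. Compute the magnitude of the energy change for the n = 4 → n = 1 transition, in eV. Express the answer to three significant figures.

|ΔE| = 26.9 eV

E_1 = h²/(8m_eL²) = 2.872×10^-19 J.
|ΔE| = |4² − 1²|·E_1 = 15·2.872×10^-19 J = 4.308×10^-18 J = 26.9 eV.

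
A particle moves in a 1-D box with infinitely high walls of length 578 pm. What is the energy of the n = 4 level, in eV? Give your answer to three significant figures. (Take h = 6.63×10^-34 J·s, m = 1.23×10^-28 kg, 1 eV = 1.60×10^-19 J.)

E_4 = 0.134 eV

For an infinite well E_n = n²h²/(8mL²), so E_1 = h²/(8mL²) = (6.63×10^-34)²/(8·1.23×10^-28·(5.78×10^-10 m)²) = 1.337×10^-21 J.
Then E_4 = 4²·E_1 = 16·1.337×10^-21 J = 2.139×10^-20 J.
Converting, E_4 = 2.139×10^-20 J / (1.60×10^-19 J/eV) = 0.134 eV.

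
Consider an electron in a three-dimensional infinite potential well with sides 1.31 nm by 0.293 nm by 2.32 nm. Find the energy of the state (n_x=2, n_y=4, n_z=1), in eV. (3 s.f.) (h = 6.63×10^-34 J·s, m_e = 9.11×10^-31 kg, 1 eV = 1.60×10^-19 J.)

For a 3D rectangular well E = (h²/8m_e)·Σ n_i²/L_i² = (6.63×10^-34)²/(8·9.11×10^-31) · [2²/(1.31 nm)² + 4²/(0.293 nm)² + 1²/(2.32 nm)²].
Evaluating gives E = 1.139×10^-17 J = 71.2 eV.

E = 71.2 eV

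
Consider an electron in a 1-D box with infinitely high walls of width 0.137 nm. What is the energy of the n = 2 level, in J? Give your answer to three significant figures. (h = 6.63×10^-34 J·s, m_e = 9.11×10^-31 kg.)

E_2 = 1.29×10^-17 J

For an infinite well E_n = n²h²/(8m_eL²), so E_1 = h²/(8m_eL²) = (6.63×10^-34)²/(8·9.11×10^-31·(1.37×10^-10 m)²) = 3.213×10^-18 J.
Then E_2 = 2²·E_1 = 4·3.213×10^-18 J = 1.29×10^-17 J.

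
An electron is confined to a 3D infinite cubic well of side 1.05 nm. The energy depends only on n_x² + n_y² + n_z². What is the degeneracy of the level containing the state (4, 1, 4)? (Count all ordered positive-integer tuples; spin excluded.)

The level has n_x² + n_y² + n_z² = 33. The ordered positive-integer solutions are (1, 4, 4), (2, 2, 5), (2, 5, 2), (4, 1, 4), (4, 4, 1), (5, 2, 2).
That gives 6 states.

degeneracy = 6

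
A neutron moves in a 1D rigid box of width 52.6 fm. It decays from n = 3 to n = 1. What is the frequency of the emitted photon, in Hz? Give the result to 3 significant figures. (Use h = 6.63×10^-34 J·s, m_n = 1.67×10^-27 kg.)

E_1 = h²/(8m_nL²) = 1.189×10^-14 J and ΔE = (3² − 1²)E_1 = 9.512×10^-14 J.
f = ΔE/h = 9.512×10^-14/6.63×10^-34 = 1.43×10^20 Hz.

f = 1.43×10^20 Hz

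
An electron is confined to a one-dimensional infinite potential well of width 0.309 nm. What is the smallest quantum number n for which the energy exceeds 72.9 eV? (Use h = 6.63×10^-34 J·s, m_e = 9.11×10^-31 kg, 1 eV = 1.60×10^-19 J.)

n = 5

E_1 = h²/(8m_eL²) = 6.317×10^-19 J = 3.948 eV.
Need n² > 72.9/3.948 = 18.47, i.e. n > 4.298.
The smallest integer satisfying this is n = 5.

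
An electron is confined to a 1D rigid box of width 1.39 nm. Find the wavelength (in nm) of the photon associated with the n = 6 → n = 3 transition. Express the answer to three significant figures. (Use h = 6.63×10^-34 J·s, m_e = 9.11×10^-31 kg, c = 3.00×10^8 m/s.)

E_1 = h²/(8m_eL²) = 3.122×10^-20 J, so ΔE = (6² − 3²)E_1 = 8.429×10^-19 J.
λ = hc/ΔE = (6.63×10^-34·3.00×10^8)/8.429×10^-19 = 2.36×10^-7 m = 236 nm.

λ = 236 nm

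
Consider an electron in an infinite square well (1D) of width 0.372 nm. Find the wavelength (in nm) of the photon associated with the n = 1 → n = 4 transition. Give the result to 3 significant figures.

E_1 = h²/(8m_eL²) = 4.354×10^-19 J, so ΔE = (4² − 1²)E_1 = 6.531×10^-18 J.
λ = hc/ΔE = (6.626×10^-34·2.998×10^8)/6.531×10^-18 = 3.04×10^-8 m = 30.4 nm.

λ = 30.4 nm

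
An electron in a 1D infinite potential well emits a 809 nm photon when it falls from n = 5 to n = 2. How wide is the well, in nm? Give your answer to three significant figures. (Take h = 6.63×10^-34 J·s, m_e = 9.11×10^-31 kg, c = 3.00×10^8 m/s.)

L = 2.27 nm

The photon carries ΔE = hc/λ = 6.63×10^-34·3.00×10^8/8.09×10^-7 m = 2.459×10^-19 J.
Since ΔE = (5² − 2²)E_1, E_1 = 1.171×10^-20 J, and L = h/√(8m_eE_1) = 2.27×10^-9 m = 2.27 nm.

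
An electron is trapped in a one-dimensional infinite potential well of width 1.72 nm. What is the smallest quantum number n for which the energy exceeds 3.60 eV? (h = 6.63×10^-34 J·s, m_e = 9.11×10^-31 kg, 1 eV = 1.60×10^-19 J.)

n = 6

E_1 = h²/(8m_eL²) = 2.039×10^-20 J = 0.1274 eV.
Need n² > 3.60/0.1274 = 28.26, i.e. n > 5.316.
The smallest integer satisfying this is n = 6.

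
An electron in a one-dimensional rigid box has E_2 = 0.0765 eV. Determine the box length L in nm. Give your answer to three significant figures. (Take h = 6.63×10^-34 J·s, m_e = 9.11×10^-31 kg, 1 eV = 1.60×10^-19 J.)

From E_n = n²h²/(8m_eL²), L = n·h/√(8m_eE_n).
E_2 = 0.0765 eV = 1.224×10^-20 J, so L = 2·6.63×10^-34/√(8·9.11×10^-31·1.224×10^-20) = 4.44×10^-9 m = 4.44 nm.

L = 4.44 nm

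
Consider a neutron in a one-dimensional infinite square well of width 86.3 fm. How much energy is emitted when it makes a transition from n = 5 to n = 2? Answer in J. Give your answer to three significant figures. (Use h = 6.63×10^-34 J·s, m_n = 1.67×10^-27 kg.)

|ΔE| = 9.28×10^-14 J

E_1 = h²/(8m_nL²) = 4.418×10^-15 J.
|ΔE| = |5² − 2²|·E_1 = 21·4.418×10^-15 J = 9.28×10^-14 J.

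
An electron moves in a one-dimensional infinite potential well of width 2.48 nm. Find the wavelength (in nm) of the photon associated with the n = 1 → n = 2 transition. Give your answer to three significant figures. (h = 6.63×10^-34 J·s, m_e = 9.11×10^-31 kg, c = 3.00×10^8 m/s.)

λ = 6.76×10^3 nm

E_1 = h²/(8m_eL²) = 9.807×10^-21 J, so ΔE = (2² − 1²)E_1 = 2.942×10^-20 J.
λ = hc/ΔE = (6.63×10^-34·3.00×10^8)/2.942×10^-20 = 6.76×10^-6 m = 6.76×10^3 nm.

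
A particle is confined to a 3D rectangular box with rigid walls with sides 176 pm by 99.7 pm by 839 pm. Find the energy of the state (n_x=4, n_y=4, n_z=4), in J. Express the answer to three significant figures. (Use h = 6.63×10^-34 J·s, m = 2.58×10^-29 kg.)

E = 4.58×10^-18 J

For a 3D rectangular well E = (h²/8m)·Σ n_i²/L_i² = (6.63×10^-34)²/(8·2.58×10^-29) · [4²/(176 pm)² + 4²/(99.7 pm)² + 4²/(839 pm)²].
Evaluating gives E = 4.58×10^-18 J.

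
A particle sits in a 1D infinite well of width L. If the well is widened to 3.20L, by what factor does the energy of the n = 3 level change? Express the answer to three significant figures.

E_n ∝ 1/L², so the energy scales by 1/3.20² = 0.0977.

0.0977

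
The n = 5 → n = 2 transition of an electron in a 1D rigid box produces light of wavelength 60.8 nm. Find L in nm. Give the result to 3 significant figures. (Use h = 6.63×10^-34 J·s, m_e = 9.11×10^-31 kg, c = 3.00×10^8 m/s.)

The photon carries ΔE = hc/λ = 6.63×10^-34·3.00×10^8/6.08×10^-8 m = 3.271×10^-18 J.
Since ΔE = (5² − 2²)E_1, E_1 = 1.558×10^-19 J, and L = h/√(8m_eE_1) = 6.22×10^-10 m = 0.622 nm.

L = 0.622 nm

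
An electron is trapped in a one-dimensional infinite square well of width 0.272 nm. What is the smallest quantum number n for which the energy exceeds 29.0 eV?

E_1 = h²/(8m_eL²) = 8.143×10^-19 J = 5.083 eV.
Need n² > 29.0/5.083 = 5.705, i.e. n > 2.389.
The smallest integer satisfying this is n = 3.

n = 3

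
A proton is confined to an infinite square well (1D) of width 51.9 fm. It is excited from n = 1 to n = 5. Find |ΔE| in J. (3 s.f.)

E_1 = h²/(8m_pL²) = 1.218×10^-14 J.
|ΔE| = |1² − 5²|·E_1 = 24·1.218×10^-14 J = 2.92×10^-13 J.

|ΔE| = 2.92×10^-13 J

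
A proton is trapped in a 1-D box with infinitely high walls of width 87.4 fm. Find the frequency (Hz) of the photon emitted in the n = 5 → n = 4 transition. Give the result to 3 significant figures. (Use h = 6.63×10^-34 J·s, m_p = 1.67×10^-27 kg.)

f = 5.85×10^19 Hz

E_1 = h²/(8m_pL²) = 4.307×10^-15 J and ΔE = (5² − 4²)E_1 = 3.876×10^-14 J.
f = ΔE/h = 3.876×10^-14/6.63×10^-34 = 5.85×10^19 Hz.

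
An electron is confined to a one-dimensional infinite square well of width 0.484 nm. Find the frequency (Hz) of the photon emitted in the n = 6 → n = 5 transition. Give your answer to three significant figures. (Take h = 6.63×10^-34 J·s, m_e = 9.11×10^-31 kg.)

E_1 = h²/(8m_eL²) = 2.575×10^-19 J and ΔE = (6² − 5²)E_1 = 2.832×10^-18 J.
f = ΔE/h = 2.832×10^-18/6.63×10^-34 = 4.27×10^15 Hz.

f = 4.27×10^15 Hz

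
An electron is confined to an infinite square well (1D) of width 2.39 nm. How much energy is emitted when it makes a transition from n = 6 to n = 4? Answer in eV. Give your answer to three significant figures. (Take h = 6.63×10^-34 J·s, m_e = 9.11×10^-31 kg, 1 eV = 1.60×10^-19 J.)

E_1 = h²/(8m_eL²) = 1.056×10^-20 J.
|ΔE| = |6² − 4²|·E_1 = 20·1.056×10^-20 J = 2.112×10^-19 J = 1.32 eV.

|ΔE| = 1.32 eV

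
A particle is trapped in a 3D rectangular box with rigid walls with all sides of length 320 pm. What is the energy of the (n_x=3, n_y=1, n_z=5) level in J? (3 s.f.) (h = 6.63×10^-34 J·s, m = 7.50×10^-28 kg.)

For a 3D rectangular well E = (h²/8m)·Σ n_i²/L_i² = (6.63×10^-34)²/(8·7.50×10^-28) · [3²/(320 pm)² + 1²/(320 pm)² + 5²/(320 pm)²].
Evaluating gives E = 2.50×10^-20 J.

E = 2.50×10^-20 J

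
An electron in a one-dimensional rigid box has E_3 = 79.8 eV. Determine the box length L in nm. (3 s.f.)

From E_n = n²h²/(8m_eL²), L = n·h/√(8m_eE_n).
E_3 = 79.8 eV = 1.278×10^-17 J, so L = 3·6.626×10^-34/√(8·9.109×10^-31·1.278×10^-17) = 2.06×10^-10 m = 0.206 nm.

L = 0.206 nm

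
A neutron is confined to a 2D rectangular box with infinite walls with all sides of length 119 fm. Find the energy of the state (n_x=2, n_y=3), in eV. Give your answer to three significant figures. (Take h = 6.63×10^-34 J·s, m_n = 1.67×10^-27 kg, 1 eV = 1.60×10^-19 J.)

E = 1.89×10^5 eV

For a 2D rectangular well E = (h²/8m_n)·Σ n_i²/L_i² = (6.63×10^-34)²/(8·1.67×10^-27) · [2²/(119 fm)² + 3²/(119 fm)²].
Evaluating gives E = 3.020×10^-14 J = 1.89×10^5 eV.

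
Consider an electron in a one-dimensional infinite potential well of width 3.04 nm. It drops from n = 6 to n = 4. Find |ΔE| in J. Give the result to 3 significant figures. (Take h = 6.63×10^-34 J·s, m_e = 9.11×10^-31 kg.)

E_1 = h²/(8m_eL²) = 6.526×10^-21 J.
|ΔE| = |6² − 4²|·E_1 = 20·6.526×10^-21 J = 1.31×10^-19 J.

|ΔE| = 1.31×10^-19 J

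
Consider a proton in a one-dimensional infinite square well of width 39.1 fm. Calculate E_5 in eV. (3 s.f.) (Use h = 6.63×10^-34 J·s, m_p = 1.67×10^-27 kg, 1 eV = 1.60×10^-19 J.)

E_5 = 3.36×10^6 eV

For an infinite well E_n = n²h²/(8m_pL²), so E_1 = h²/(8m_pL²) = (6.63×10^-34)²/(8·1.67×10^-27·(3.91×10^-14 m)²) = 2.152×10^-14 J.
Then E_5 = 5²·E_1 = 25·2.152×10^-14 J = 5.380×10^-13 J.
Converting, E_5 = 5.380×10^-13 J / (1.60×10^-19 J/eV) = 3.36×10^6 eV.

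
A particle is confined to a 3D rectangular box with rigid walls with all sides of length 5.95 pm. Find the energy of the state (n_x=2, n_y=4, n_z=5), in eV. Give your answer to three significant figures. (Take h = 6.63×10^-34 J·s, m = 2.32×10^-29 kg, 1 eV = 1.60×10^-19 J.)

For a 3D rectangular well E = (h²/8m)·Σ n_i²/L_i² = (6.63×10^-34)²/(8·2.32×10^-29) · [2²/(5.95 pm)² + 4²/(5.95 pm)² + 5²/(5.95 pm)²].
Evaluating gives E = 3.010×10^-15 J = 1.88×10^4 eV.

E = 1.88×10^4 eV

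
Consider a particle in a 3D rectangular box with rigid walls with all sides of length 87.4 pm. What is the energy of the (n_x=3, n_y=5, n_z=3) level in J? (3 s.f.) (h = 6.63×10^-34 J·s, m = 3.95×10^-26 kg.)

For a 3D rectangular well E = (h²/8m)·Σ n_i²/L_i² = (6.63×10^-34)²/(8·3.95×10^-26) · [3²/(87.4 pm)² + 5²/(87.4 pm)² + 3²/(87.4 pm)²].
Evaluating gives E = 7.83×10^-21 J.

E = 7.83×10^-21 J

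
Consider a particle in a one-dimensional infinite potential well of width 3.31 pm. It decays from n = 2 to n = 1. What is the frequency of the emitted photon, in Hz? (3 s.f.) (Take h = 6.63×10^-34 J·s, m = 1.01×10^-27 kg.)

f = 2.25×10^16 Hz

E_1 = h²/(8mL²) = 4.965×10^-18 J and ΔE = (2² − 1²)E_1 = 1.489×10^-17 J.
f = ΔE/h = 1.489×10^-17/6.63×10^-34 = 2.25×10^16 Hz.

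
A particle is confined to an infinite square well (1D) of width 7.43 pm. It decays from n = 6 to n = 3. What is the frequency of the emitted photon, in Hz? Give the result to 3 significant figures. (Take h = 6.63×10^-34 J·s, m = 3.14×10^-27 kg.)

E_1 = h²/(8mL²) = 3.170×10^-19 J and ΔE = (6² − 3²)E_1 = 8.559×10^-18 J.
f = ΔE/h = 8.559×10^-18/6.63×10^-34 = 1.29×10^16 Hz.

f = 1.29×10^16 Hz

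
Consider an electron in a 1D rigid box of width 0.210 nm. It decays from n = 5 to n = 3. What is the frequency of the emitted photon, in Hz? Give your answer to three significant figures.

E_1 = h²/(8m_eL²) = 1.366×10^-18 J and ΔE = (5² − 3²)E_1 = 2.186×10^-17 J.
f = ΔE/h = 2.186×10^-17/6.626×10^-34 = 3.30×10^16 Hz.

f = 3.30×10^16 Hz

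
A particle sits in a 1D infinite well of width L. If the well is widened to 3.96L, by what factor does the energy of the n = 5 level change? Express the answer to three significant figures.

E_n ∝ 1/L², so the energy scales by 1/3.96² = 0.0638.

0.0638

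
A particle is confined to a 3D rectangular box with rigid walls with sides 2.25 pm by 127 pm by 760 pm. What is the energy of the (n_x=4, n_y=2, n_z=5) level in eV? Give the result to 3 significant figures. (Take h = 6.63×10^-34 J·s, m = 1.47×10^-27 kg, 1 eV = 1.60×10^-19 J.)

E = 738 eV

For a 3D rectangular well E = (h²/8m)·Σ n_i²/L_i² = (6.63×10^-34)²/(8·1.47×10^-27) · [4²/(2.25 pm)² + 2²/(127 pm)² + 5²/(760 pm)²].
Evaluating gives E = 1.181×10^-16 J = 738 eV.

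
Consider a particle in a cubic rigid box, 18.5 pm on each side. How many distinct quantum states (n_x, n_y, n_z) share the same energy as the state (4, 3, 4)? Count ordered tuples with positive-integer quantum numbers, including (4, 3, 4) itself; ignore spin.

The level has n_x² + n_y² + n_z² = 41. The ordered positive-integer solutions are (1, 2, 6), (1, 6, 2), (2, 1, 6), (2, 6, 1), (3, 4, 4), (4, 3, 4), (4, 4, 3), (6, 1, 2), (6, 2, 1).
That gives 9 states.

degeneracy = 9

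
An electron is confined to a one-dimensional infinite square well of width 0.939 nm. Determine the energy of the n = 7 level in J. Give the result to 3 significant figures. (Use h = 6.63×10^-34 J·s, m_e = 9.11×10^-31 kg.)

For an infinite well E_n = n²h²/(8m_eL²), so E_1 = h²/(8m_eL²) = (6.63×10^-34)²/(8·9.11×10^-31·(9.39×10^-10 m)²) = 6.840×10^-20 J.
Then E_7 = 7²·E_1 = 49·6.840×10^-20 J = 3.35×10^-18 J.

E_7 = 3.35×10^-18 J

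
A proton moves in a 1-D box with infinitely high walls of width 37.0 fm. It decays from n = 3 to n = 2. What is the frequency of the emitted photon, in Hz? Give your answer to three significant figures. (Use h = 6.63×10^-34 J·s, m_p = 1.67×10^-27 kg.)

E_1 = h²/(8m_pL²) = 2.403×10^-14 J and ΔE = (3² − 2²)E_1 = 1.201×10^-13 J.
f = ΔE/h = 1.201×10^-13/6.63×10^-34 = 1.81×10^20 Hz.

f = 1.81×10^20 Hz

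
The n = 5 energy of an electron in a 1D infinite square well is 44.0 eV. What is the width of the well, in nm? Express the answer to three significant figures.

L = 0.462 nm

From E_n = n²h²/(8m_eL²), L = n·h/√(8m_eE_n).
E_5 = 44.0 eV = 7.049×10^-18 J, so L = 5·6.626×10^-34/√(8·9.109×10^-31·7.049×10^-18) = 4.62×10^-10 m = 0.462 nm.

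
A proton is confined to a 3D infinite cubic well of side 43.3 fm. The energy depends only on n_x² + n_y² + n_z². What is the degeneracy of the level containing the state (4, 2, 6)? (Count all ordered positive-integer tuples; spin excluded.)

The level has n_x² + n_y² + n_z² = 56. The ordered positive-integer solutions are (2, 4, 6), (2, 6, 4), (4, 2, 6), (4, 6, 2), (6, 2, 4), (6, 4, 2).
That gives 6 states.

degeneracy = 6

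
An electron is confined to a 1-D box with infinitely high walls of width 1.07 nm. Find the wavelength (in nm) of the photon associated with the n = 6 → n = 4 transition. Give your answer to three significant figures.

E_1 = h²/(8m_eL²) = 5.262×10^-20 J, so ΔE = (6² − 4²)E_1 = 1.052×10^-18 J.
λ = hc/ΔE = (6.626×10^-34·2.998×10^8)/1.052×10^-18 = 1.89×10^-7 m = 189 nm.

λ = 189 nm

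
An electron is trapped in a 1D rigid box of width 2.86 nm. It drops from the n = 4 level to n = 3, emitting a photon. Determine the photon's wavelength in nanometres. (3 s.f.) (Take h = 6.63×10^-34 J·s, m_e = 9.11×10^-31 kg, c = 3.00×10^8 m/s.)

λ = 3.85×10^3 nm

E_1 = h²/(8m_eL²) = 7.374×10^-21 J, so ΔE = (4² − 3²)E_1 = 5.162×10^-20 J.
λ = hc/ΔE = (6.63×10^-34·3.00×10^8)/5.162×10^-20 = 3.85×10^-6 m = 3.85×10^3 nm.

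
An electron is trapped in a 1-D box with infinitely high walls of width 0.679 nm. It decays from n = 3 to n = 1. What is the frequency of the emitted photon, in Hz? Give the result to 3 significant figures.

f = 1.58×10^15 Hz

E_1 = h²/(8m_eL²) = 1.307×10^-19 J and ΔE = (3² − 1²)E_1 = 1.046×10^-18 J.
f = ΔE/h = 1.046×10^-18/6.626×10^-34 = 1.58×10^15 Hz.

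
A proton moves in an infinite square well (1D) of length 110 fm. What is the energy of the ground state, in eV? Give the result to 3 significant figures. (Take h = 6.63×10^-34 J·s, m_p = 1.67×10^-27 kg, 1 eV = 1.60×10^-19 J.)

E_1 = 1.70×10^4 eV

For an infinite well E_n = n²h²/(8m_pL²), so E_1 = h²/(8m_pL²) = (6.63×10^-34)²/(8·1.67×10^-27·(1.10×10^-13 m)²) = 2.719×10^-15 J.
Converting, E_1 = 2.719×10^-15 J / (1.60×10^-19 J/eV) = 1.70×10^4 eV.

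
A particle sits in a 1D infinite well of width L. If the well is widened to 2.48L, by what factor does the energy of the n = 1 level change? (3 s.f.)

E_n ∝ 1/L², so the energy scales by 1/2.48² = 0.163.

0.163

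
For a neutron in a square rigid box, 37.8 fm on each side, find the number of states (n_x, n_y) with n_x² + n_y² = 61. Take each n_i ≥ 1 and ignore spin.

The level has n_x² + n_y² = 61. The ordered positive-integer solutions are (5, 6), (6, 5).
That gives 2 states.

degeneracy = 2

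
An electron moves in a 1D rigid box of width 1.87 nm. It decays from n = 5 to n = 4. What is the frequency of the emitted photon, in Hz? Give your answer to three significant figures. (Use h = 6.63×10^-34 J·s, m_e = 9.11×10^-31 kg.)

f = 2.34×10^14 Hz

E_1 = h²/(8m_eL²) = 1.725×10^-20 J and ΔE = (5² − 4²)E_1 = 1.553×10^-19 J.
f = ΔE/h = 1.553×10^-19/6.63×10^-34 = 2.34×10^14 Hz.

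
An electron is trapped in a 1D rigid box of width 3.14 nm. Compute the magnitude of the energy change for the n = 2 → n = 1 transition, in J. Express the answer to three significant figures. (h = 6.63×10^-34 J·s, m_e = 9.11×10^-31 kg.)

|ΔE| = 1.84×10^-20 J

E_1 = h²/(8m_eL²) = 6.117×10^-21 J.
|ΔE| = |2² − 1²|·E_1 = 3·6.117×10^-21 J = 1.84×10^-20 J.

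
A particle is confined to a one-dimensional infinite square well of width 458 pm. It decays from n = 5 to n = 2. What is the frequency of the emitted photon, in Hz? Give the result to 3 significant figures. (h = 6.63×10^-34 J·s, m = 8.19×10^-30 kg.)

f = 1.01×10^15 Hz

E_1 = h²/(8mL²) = 3.198×10^-20 J and ΔE = (5² − 2²)E_1 = 6.716×10^-19 J.
f = ΔE/h = 6.716×10^-19/6.63×10^-34 = 1.01×10^15 Hz.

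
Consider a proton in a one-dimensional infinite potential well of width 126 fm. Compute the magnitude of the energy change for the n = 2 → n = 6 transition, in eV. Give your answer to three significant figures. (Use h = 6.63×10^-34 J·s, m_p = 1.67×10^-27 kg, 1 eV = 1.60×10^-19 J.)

E_1 = h²/(8m_pL²) = 2.072×10^-15 J.
|ΔE| = |2² − 6²|·E_1 = 32·2.072×10^-15 J = 6.630×10^-14 J = 4.14×10^5 eV.

|ΔE| = 4.14×10^5 eV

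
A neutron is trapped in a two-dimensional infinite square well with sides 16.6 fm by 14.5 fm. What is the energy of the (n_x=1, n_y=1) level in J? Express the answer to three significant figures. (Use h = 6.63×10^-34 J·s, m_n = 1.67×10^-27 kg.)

For a 2D rectangular well E = (h²/8m_n)·Σ n_i²/L_i² = (6.63×10^-34)²/(8·1.67×10^-27) · [1²/(16.6 fm)² + 1²/(14.5 fm)²].
Evaluating gives E = 2.76×10^-13 J.

E = 2.76×10^-13 J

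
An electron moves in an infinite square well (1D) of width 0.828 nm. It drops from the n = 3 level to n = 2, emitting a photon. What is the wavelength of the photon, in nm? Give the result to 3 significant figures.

λ = 452 nm

E_1 = h²/(8m_eL²) = 8.788×10^-20 J, so ΔE = (3² − 2²)E_1 = 4.394×10^-19 J.
λ = hc/ΔE = (6.626×10^-34·2.998×10^8)/4.394×10^-19 = 4.52×10^-7 m = 452 nm.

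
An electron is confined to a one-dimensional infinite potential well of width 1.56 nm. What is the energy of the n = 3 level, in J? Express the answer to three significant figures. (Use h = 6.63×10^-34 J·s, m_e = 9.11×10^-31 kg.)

E_3 = 2.23×10^-19 J

For an infinite well E_n = n²h²/(8m_eL²), so E_1 = h²/(8m_eL²) = (6.63×10^-34)²/(8·9.11×10^-31·(1.56×10^-9 m)²) = 2.478×10^-20 J.
Then E_3 = 3²·E_1 = 9·2.478×10^-20 J = 2.23×10^-19 J.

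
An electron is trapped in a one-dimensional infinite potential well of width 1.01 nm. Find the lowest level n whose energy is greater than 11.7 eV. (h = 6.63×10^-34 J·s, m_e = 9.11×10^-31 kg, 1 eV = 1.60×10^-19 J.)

E_1 = h²/(8m_eL²) = 5.913×10^-20 J = 0.3696 eV.
Need n² > 11.7/0.3696 = 31.66, i.e. n > 5.627.
The smallest integer satisfying this is n = 6.

n = 6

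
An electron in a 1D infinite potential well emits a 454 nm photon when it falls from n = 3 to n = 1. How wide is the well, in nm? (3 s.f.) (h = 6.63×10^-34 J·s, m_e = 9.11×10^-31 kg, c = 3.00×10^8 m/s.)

The photon carries ΔE = hc/λ = 6.63×10^-34·3.00×10^8/4.54×10^-7 m = 4.381×10^-19 J.
Since ΔE = (3² − 1²)E_1, E_1 = 5.476×10^-20 J, and L = h/√(8m_eE_1) = 1.05×10^-9 m = 1.05 nm.

L = 1.05 nm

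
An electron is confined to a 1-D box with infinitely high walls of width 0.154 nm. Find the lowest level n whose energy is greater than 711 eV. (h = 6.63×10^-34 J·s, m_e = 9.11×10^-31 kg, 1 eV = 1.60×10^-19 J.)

E_1 = h²/(8m_eL²) = 2.543×10^-18 J = 15.89 eV.
Need n² > 711/15.89 = 44.75, i.e. n > 6.690.
The smallest integer satisfying this is n = 7.

n = 7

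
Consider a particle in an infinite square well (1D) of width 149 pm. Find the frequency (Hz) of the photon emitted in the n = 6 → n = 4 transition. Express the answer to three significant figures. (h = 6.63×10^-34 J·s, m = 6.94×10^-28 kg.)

E_1 = h²/(8mL²) = 3.566×10^-21 J and ΔE = (6² − 4²)E_1 = 7.132×10^-20 J.
f = ΔE/h = 7.132×10^-20/6.63×10^-34 = 1.08×10^14 Hz.

f = 1.08×10^14 Hz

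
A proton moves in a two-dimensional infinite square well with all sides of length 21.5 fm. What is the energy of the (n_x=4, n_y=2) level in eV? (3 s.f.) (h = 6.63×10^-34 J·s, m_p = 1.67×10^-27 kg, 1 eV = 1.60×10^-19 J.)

E = 8.90×10^6 eV

For a 2D rectangular well E = (h²/8m_p)·Σ n_i²/L_i² = (6.63×10^-34)²/(8·1.67×10^-27) · [4²/(21.5 fm)² + 2²/(21.5 fm)²].
Evaluating gives E = 1.424×10^-12 J = 8.90×10^6 eV.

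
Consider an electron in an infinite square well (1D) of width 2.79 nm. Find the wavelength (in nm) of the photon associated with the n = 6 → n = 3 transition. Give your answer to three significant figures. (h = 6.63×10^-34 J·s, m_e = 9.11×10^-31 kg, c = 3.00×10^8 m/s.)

λ = 951 nm

E_1 = h²/(8m_eL²) = 7.748×10^-21 J, so ΔE = (6² − 3²)E_1 = 2.092×10^-19 J.
λ = hc/ΔE = (6.63×10^-34·3.00×10^8)/2.092×10^-19 = 9.51×10^-7 m = 951 nm.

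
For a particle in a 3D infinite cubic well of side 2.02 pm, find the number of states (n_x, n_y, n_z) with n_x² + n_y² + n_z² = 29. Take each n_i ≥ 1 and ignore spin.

The level has n_x² + n_y² + n_z² = 29. The ordered positive-integer solutions are (2, 3, 4), (2, 4, 3), (3, 2, 4), (3, 4, 2), (4, 2, 3), (4, 3, 2).
That gives 6 states.

degeneracy = 6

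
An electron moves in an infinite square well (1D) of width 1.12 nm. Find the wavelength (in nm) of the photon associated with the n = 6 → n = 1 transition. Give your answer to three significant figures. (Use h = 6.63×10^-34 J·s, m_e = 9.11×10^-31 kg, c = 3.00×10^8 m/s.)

E_1 = h²/(8m_eL²) = 4.808×10^-20 J, so ΔE = (6² − 1²)E_1 = 1.683×10^-18 J.
λ = hc/ΔE = (6.63×10^-34·3.00×10^8)/1.683×10^-18 = 1.18×10^-7 m = 118 nm.

λ = 118 nm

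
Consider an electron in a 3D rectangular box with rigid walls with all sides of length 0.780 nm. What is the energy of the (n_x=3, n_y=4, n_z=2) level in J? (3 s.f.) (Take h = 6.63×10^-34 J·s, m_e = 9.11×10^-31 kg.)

E = 2.87×10^-18 J

For a 3D rectangular well E = (h²/8m_e)·Σ n_i²/L_i² = (6.63×10^-34)²/(8·9.11×10^-31) · [3²/(0.780 nm)² + 4²/(0.780 nm)² + 2²/(0.780 nm)²].
Evaluating gives E = 2.87×10^-18 J.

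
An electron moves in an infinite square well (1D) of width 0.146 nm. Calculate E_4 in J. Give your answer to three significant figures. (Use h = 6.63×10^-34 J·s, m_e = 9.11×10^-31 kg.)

For an infinite well E_n = n²h²/(8m_eL²), so E_1 = h²/(8m_eL²) = (6.63×10^-34)²/(8·9.11×10^-31·(1.46×10^-10 m)²) = 2.830×10^-18 J.
Then E_4 = 4²·E_1 = 16·2.830×10^-18 J = 4.53×10^-17 J.

E_4 = 4.53×10^-17 J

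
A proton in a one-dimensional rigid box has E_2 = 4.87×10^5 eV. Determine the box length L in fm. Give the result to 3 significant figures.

From E_n = n²h²/(8m_pL²), L = n·h/√(8m_pE_n).
E_2 = 4.87×10^5 eV = 7.802×10^-14 J, so L = 2·6.626×10^-34/√(8·1.673×10^-27·7.802×10^-14) = 4.10×10^-14 m = 41.0 fm.

L = 41.0 fm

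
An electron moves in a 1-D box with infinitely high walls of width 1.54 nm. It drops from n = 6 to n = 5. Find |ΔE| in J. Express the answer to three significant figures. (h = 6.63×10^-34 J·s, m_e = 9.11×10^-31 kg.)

|ΔE| = 2.80×10^-19 J

E_1 = h²/(8m_eL²) = 2.543×10^-20 J.
|ΔE| = |6² − 5²|·E_1 = 11·2.543×10^-20 J = 2.80×10^-19 J.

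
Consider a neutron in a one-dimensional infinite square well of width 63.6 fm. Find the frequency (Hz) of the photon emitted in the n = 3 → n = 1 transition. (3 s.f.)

E_1 = h²/(8m_nL²) = 8.100×10^-15 J and ΔE = (3² − 1²)E_1 = 6.480×10^-14 J.
f = ΔE/h = 6.480×10^-14/6.626×10^-34 = 9.78×10^19 Hz.

f = 9.78×10^19 Hz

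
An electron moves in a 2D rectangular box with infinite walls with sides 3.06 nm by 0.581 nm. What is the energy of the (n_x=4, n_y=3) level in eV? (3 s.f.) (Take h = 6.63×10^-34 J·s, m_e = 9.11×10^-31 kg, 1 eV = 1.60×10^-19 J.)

For a 2D rectangular well E = (h²/8m_e)·Σ n_i²/L_i² = (6.63×10^-34)²/(8·9.11×10^-31) · [4²/(3.06 nm)² + 3²/(0.581 nm)²].
Evaluating gives E = 1.711×10^-18 J = 10.7 eV.

E = 10.7 eV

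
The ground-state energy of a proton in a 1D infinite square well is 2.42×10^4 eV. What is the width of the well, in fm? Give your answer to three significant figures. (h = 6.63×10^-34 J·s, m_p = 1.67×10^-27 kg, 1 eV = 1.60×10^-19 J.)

From E_n = n²h²/(8m_pL²), L = n·h/√(8m_pE_n).
E_1 = 2.42×10^4 eV = 3.872×10^-15 J, so L = 1·6.63×10^-34/√(8·1.67×10^-27·3.872×10^-15) = 9.22×10^-14 m = 92.2 fm.

L = 92.2 fm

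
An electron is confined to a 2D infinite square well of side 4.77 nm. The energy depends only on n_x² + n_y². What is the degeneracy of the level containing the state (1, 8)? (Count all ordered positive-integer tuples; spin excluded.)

The level has n_x² + n_y² = 65. The ordered positive-integer solutions are (1, 8), (4, 7), (7, 4), (8, 1).
That gives 4 states.

degeneracy = 4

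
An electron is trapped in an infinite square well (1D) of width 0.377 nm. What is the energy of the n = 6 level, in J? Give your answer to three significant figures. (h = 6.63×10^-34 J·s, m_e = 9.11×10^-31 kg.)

For an infinite well E_n = n²h²/(8m_eL²), so E_1 = h²/(8m_eL²) = (6.63×10^-34)²/(8·9.11×10^-31·(3.77×10^-10 m)²) = 4.244×10^-19 J.
Then E_6 = 6²·E_1 = 36·4.244×10^-19 J = 1.53×10^-17 J.

E_6 = 1.53×10^-17 J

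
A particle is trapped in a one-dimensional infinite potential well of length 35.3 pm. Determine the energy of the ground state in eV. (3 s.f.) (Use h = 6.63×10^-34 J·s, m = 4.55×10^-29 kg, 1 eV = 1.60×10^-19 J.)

E_1 = 6.06 eV

For an infinite well E_n = n²h²/(8mL²), so E_1 = h²/(8mL²) = (6.63×10^-34)²/(8·4.55×10^-29·(3.53×10^-11 m)²) = 9.691×10^-19 J.
Converting, E_1 = 9.691×10^-19 J / (1.60×10^-19 J/eV) = 6.06 eV.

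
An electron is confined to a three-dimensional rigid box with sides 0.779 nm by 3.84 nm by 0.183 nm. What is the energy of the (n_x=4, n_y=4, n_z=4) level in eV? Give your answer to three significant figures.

For a 3D rectangular well E = (h²/8m_e)·Σ n_i²/L_i² = (6.626×10^-34)²/(8·9.109×10^-31) · [4²/(0.779 nm)² + 4²/(3.84 nm)² + 4²/(0.183 nm)²].
Evaluating gives E = 3.044×10^-17 J = 190 eV.

E = 190 eV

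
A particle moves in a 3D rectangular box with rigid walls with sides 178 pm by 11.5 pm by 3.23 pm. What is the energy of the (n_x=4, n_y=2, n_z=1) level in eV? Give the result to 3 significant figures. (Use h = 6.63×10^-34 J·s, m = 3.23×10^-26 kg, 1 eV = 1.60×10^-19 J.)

E = 1.35 eV

For a 3D rectangular well E = (h²/8m)·Σ n_i²/L_i² = (6.63×10^-34)²/(8·3.23×10^-26) · [4²/(178 pm)² + 2²/(11.5 pm)² + 1²/(3.23 pm)²].
Evaluating gives E = 2.154×10^-19 J = 1.35 eV.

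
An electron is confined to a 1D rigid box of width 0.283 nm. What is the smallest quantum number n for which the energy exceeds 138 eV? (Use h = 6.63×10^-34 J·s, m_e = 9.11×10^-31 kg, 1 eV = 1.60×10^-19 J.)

n = 6

E_1 = h²/(8m_eL²) = 7.531×10^-19 J = 4.707 eV.
Need n² > 138/4.707 = 29.32, i.e. n > 5.415.
The smallest integer satisfying this is n = 6.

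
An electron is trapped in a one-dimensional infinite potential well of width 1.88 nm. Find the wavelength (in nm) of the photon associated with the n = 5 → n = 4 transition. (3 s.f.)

λ = 1.29×10^3 nm

E_1 = h²/(8m_eL²) = 1.705×10^-20 J, so ΔE = (5² − 4²)E_1 = 1.534×10^-19 J.
λ = hc/ΔE = (6.626×10^-34·2.998×10^8)/1.534×10^-19 = 1.29×10^-6 m = 1.29×10^3 nm.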